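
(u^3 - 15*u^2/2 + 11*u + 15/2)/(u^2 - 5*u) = u - 5/2 - 3/(2*u)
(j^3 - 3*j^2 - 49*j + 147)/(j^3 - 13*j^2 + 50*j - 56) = (j^2 + 4*j - 21)/(j^2 - 6*j + 8)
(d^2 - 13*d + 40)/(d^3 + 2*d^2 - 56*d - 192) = (d - 5)/(d^2 + 10*d + 24)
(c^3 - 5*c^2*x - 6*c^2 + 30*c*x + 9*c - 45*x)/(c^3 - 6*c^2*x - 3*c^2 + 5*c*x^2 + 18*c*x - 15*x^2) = (3 - c)/(-c + x)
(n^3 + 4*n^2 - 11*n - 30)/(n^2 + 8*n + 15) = (n^2 - n - 6)/(n + 3)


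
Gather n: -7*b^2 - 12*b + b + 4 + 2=-7*b^2 - 11*b + 6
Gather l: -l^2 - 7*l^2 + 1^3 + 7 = 8 - 8*l^2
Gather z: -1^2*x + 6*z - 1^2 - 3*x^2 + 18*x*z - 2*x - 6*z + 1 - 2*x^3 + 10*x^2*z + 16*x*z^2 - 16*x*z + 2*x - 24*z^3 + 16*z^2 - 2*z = -2*x^3 - 3*x^2 - x - 24*z^3 + z^2*(16*x + 16) + z*(10*x^2 + 2*x - 2)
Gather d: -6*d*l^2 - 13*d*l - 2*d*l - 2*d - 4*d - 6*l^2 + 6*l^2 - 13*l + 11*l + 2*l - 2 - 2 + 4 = d*(-6*l^2 - 15*l - 6)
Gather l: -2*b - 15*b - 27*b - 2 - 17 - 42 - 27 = -44*b - 88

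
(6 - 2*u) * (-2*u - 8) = 4*u^2 + 4*u - 48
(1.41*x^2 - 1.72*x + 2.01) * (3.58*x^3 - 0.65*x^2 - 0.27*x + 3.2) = 5.0478*x^5 - 7.0741*x^4 + 7.9331*x^3 + 3.6699*x^2 - 6.0467*x + 6.432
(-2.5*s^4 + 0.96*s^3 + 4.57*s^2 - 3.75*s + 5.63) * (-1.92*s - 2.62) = 4.8*s^5 + 4.7068*s^4 - 11.2896*s^3 - 4.7734*s^2 - 0.984599999999999*s - 14.7506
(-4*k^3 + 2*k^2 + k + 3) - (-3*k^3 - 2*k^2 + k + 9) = -k^3 + 4*k^2 - 6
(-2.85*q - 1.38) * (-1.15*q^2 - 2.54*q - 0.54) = 3.2775*q^3 + 8.826*q^2 + 5.0442*q + 0.7452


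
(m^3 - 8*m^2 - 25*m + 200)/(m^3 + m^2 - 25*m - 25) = (m - 8)/(m + 1)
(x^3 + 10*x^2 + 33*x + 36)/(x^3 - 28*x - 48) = (x^2 + 6*x + 9)/(x^2 - 4*x - 12)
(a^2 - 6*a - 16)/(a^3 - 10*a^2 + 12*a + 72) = (a - 8)/(a^2 - 12*a + 36)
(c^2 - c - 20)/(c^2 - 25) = (c + 4)/(c + 5)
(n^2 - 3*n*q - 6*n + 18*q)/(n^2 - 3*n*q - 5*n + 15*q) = (n - 6)/(n - 5)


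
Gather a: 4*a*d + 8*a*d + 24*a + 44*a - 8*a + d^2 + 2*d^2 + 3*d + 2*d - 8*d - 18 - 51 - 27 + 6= a*(12*d + 60) + 3*d^2 - 3*d - 90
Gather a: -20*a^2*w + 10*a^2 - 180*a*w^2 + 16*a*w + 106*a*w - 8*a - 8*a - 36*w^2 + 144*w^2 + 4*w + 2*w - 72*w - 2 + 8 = a^2*(10 - 20*w) + a*(-180*w^2 + 122*w - 16) + 108*w^2 - 66*w + 6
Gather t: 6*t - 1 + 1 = 6*t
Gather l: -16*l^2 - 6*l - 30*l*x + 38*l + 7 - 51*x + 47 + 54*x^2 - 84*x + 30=-16*l^2 + l*(32 - 30*x) + 54*x^2 - 135*x + 84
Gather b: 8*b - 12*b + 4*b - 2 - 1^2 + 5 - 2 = 0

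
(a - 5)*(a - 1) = a^2 - 6*a + 5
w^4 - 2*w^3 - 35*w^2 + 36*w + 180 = (w - 6)*(w - 3)*(w + 2)*(w + 5)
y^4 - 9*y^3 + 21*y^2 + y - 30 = (y - 5)*(y - 3)*(y - 2)*(y + 1)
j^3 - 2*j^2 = j^2*(j - 2)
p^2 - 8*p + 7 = (p - 7)*(p - 1)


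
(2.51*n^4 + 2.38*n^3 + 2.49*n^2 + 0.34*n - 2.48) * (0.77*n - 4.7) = 1.9327*n^5 - 9.9644*n^4 - 9.2687*n^3 - 11.4412*n^2 - 3.5076*n + 11.656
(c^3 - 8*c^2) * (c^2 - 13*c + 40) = c^5 - 21*c^4 + 144*c^3 - 320*c^2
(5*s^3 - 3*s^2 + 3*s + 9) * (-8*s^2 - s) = -40*s^5 + 19*s^4 - 21*s^3 - 75*s^2 - 9*s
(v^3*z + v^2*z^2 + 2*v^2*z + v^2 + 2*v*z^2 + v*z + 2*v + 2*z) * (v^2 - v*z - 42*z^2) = v^5*z + 2*v^4*z + v^4 - 43*v^3*z^3 + 2*v^3 - 42*v^2*z^4 - 86*v^2*z^3 - 43*v^2*z^2 - 84*v*z^4 - 42*v*z^3 - 86*v*z^2 - 84*z^3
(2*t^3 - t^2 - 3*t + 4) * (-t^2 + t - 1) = -2*t^5 + 3*t^4 - 6*t^2 + 7*t - 4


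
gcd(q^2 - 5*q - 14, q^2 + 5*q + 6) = q + 2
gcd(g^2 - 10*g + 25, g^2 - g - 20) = g - 5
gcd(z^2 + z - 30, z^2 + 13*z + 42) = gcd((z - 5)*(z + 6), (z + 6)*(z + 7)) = z + 6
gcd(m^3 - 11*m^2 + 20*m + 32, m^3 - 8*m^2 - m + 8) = m^2 - 7*m - 8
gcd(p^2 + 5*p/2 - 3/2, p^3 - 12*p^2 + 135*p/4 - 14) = p - 1/2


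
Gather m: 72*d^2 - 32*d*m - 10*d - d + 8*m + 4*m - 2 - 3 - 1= 72*d^2 - 11*d + m*(12 - 32*d) - 6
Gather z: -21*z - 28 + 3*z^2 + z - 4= 3*z^2 - 20*z - 32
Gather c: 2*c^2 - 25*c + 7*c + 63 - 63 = 2*c^2 - 18*c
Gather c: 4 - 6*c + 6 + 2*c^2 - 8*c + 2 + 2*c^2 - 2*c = 4*c^2 - 16*c + 12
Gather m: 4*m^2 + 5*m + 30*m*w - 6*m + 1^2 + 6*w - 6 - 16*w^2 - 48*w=4*m^2 + m*(30*w - 1) - 16*w^2 - 42*w - 5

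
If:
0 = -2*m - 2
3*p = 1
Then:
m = -1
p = 1/3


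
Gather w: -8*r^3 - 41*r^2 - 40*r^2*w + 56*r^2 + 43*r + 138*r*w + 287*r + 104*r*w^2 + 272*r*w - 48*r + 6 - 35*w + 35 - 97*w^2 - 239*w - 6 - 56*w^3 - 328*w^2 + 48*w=-8*r^3 + 15*r^2 + 282*r - 56*w^3 + w^2*(104*r - 425) + w*(-40*r^2 + 410*r - 226) + 35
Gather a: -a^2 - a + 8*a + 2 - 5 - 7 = -a^2 + 7*a - 10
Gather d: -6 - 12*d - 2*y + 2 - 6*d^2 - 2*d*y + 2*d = -6*d^2 + d*(-2*y - 10) - 2*y - 4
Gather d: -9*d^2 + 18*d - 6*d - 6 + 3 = -9*d^2 + 12*d - 3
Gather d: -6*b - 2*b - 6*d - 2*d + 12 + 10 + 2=-8*b - 8*d + 24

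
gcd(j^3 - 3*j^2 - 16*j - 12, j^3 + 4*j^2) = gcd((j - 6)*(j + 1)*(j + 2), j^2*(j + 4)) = 1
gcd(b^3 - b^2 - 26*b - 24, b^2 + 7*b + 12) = b + 4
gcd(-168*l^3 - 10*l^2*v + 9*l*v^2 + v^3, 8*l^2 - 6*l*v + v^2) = -4*l + v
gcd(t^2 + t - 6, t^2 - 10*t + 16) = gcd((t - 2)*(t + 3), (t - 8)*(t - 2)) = t - 2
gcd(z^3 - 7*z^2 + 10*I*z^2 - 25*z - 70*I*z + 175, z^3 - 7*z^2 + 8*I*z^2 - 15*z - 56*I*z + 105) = z^2 + z*(-7 + 5*I) - 35*I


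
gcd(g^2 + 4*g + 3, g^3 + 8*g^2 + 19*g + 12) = g^2 + 4*g + 3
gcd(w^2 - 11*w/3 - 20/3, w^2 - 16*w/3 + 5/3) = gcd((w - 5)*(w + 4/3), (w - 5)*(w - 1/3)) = w - 5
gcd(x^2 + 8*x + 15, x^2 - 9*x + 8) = 1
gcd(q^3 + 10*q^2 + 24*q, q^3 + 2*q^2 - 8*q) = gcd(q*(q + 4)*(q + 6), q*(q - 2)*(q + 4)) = q^2 + 4*q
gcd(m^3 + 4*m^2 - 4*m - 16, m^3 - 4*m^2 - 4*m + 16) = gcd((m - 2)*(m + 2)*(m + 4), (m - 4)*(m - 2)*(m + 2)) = m^2 - 4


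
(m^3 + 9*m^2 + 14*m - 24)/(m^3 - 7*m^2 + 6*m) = (m^2 + 10*m + 24)/(m*(m - 6))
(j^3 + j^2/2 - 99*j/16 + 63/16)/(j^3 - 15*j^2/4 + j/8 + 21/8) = (16*j^3 + 8*j^2 - 99*j + 63)/(2*(8*j^3 - 30*j^2 + j + 21))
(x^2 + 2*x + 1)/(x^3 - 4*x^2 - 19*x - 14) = (x + 1)/(x^2 - 5*x - 14)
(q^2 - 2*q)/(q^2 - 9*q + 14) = q/(q - 7)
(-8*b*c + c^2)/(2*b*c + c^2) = (-8*b + c)/(2*b + c)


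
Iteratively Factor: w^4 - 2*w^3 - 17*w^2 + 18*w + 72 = (w - 4)*(w^3 + 2*w^2 - 9*w - 18) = (w - 4)*(w + 3)*(w^2 - w - 6) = (w - 4)*(w - 3)*(w + 3)*(w + 2)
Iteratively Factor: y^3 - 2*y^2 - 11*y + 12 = (y - 1)*(y^2 - y - 12) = (y - 4)*(y - 1)*(y + 3)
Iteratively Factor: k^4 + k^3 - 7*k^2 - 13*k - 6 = (k + 1)*(k^3 - 7*k - 6) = (k + 1)*(k + 2)*(k^2 - 2*k - 3) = (k - 3)*(k + 1)*(k + 2)*(k + 1)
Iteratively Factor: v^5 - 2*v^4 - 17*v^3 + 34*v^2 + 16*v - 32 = (v - 4)*(v^4 + 2*v^3 - 9*v^2 - 2*v + 8) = (v - 4)*(v - 2)*(v^3 + 4*v^2 - v - 4) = (v - 4)*(v - 2)*(v + 4)*(v^2 - 1) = (v - 4)*(v - 2)*(v + 1)*(v + 4)*(v - 1)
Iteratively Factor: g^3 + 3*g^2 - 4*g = (g + 4)*(g^2 - g) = (g - 1)*(g + 4)*(g)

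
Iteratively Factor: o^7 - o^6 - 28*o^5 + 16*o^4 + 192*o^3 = (o + 4)*(o^6 - 5*o^5 - 8*o^4 + 48*o^3) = (o - 4)*(o + 4)*(o^5 - o^4 - 12*o^3) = o*(o - 4)*(o + 4)*(o^4 - o^3 - 12*o^2) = o*(o - 4)*(o + 3)*(o + 4)*(o^3 - 4*o^2) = o^2*(o - 4)*(o + 3)*(o + 4)*(o^2 - 4*o) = o^3*(o - 4)*(o + 3)*(o + 4)*(o - 4)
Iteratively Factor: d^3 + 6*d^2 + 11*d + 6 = (d + 2)*(d^2 + 4*d + 3) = (d + 2)*(d + 3)*(d + 1)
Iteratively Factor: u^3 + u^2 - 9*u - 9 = (u - 3)*(u^2 + 4*u + 3) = (u - 3)*(u + 3)*(u + 1)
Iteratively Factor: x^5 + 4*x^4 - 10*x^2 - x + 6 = (x + 2)*(x^4 + 2*x^3 - 4*x^2 - 2*x + 3) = (x + 1)*(x + 2)*(x^3 + x^2 - 5*x + 3) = (x - 1)*(x + 1)*(x + 2)*(x^2 + 2*x - 3) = (x - 1)^2*(x + 1)*(x + 2)*(x + 3)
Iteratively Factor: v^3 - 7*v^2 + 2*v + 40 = (v - 4)*(v^2 - 3*v - 10) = (v - 5)*(v - 4)*(v + 2)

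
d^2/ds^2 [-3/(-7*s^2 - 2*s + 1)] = 6*(-49*s^2 - 14*s + 4*(7*s + 1)^2 + 7)/(7*s^2 + 2*s - 1)^3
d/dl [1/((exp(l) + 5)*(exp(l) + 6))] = (-2*exp(l) - 11)*exp(l)/(exp(4*l) + 22*exp(3*l) + 181*exp(2*l) + 660*exp(l) + 900)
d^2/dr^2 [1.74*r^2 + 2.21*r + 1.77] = 3.48000000000000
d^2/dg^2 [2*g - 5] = 0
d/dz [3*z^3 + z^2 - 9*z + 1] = 9*z^2 + 2*z - 9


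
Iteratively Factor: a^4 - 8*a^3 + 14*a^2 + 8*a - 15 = (a - 3)*(a^3 - 5*a^2 - a + 5) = (a - 3)*(a - 1)*(a^2 - 4*a - 5) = (a - 3)*(a - 1)*(a + 1)*(a - 5)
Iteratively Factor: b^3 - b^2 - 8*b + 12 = (b - 2)*(b^2 + b - 6) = (b - 2)*(b + 3)*(b - 2)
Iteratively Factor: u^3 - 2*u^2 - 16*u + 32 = (u - 2)*(u^2 - 16) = (u - 2)*(u + 4)*(u - 4)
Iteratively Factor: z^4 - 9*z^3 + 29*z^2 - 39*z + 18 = (z - 2)*(z^3 - 7*z^2 + 15*z - 9) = (z - 3)*(z - 2)*(z^2 - 4*z + 3) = (z - 3)^2*(z - 2)*(z - 1)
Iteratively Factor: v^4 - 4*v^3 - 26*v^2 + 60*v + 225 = (v + 3)*(v^3 - 7*v^2 - 5*v + 75) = (v + 3)^2*(v^2 - 10*v + 25) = (v - 5)*(v + 3)^2*(v - 5)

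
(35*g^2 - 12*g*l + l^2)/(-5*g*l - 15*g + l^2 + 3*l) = (-7*g + l)/(l + 3)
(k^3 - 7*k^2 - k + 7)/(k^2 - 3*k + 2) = (k^2 - 6*k - 7)/(k - 2)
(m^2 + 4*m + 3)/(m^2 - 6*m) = (m^2 + 4*m + 3)/(m*(m - 6))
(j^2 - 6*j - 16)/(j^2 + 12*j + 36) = (j^2 - 6*j - 16)/(j^2 + 12*j + 36)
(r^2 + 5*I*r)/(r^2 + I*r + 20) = r/(r - 4*I)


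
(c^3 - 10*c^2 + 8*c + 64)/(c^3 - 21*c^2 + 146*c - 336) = (c^2 - 2*c - 8)/(c^2 - 13*c + 42)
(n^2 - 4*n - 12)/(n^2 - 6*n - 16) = (n - 6)/(n - 8)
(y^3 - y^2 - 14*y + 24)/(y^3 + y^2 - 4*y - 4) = (y^2 + y - 12)/(y^2 + 3*y + 2)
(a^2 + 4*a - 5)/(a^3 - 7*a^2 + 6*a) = (a + 5)/(a*(a - 6))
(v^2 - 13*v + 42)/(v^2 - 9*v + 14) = (v - 6)/(v - 2)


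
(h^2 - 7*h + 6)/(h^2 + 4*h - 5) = (h - 6)/(h + 5)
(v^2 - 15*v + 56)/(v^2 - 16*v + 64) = (v - 7)/(v - 8)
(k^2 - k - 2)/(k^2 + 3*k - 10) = (k + 1)/(k + 5)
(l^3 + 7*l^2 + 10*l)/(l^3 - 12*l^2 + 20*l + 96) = l*(l + 5)/(l^2 - 14*l + 48)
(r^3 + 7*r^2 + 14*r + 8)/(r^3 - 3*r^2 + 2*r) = (r^3 + 7*r^2 + 14*r + 8)/(r*(r^2 - 3*r + 2))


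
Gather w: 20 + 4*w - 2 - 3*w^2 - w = -3*w^2 + 3*w + 18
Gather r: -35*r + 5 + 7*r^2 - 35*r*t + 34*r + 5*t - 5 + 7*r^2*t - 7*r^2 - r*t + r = 7*r^2*t - 36*r*t + 5*t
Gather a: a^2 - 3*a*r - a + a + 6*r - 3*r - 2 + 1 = a^2 - 3*a*r + 3*r - 1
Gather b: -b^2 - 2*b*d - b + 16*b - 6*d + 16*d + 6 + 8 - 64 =-b^2 + b*(15 - 2*d) + 10*d - 50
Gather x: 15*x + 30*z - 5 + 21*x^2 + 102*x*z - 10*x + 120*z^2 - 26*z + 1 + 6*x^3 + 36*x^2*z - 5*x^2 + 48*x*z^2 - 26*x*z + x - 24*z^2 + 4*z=6*x^3 + x^2*(36*z + 16) + x*(48*z^2 + 76*z + 6) + 96*z^2 + 8*z - 4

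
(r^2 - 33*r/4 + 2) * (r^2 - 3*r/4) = r^4 - 9*r^3 + 131*r^2/16 - 3*r/2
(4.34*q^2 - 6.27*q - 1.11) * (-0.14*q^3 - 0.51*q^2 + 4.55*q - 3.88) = -0.6076*q^5 - 1.3356*q^4 + 23.1001*q^3 - 44.8016*q^2 + 19.2771*q + 4.3068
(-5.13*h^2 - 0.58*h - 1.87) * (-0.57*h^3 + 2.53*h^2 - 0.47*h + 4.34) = 2.9241*h^5 - 12.6483*h^4 + 2.0096*h^3 - 26.7227*h^2 - 1.6383*h - 8.1158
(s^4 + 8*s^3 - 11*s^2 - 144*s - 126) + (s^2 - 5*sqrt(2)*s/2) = s^4 + 8*s^3 - 10*s^2 - 144*s - 5*sqrt(2)*s/2 - 126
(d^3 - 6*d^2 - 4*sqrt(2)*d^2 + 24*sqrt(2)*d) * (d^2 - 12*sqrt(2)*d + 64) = d^5 - 16*sqrt(2)*d^4 - 6*d^4 + 96*sqrt(2)*d^3 + 160*d^3 - 960*d^2 - 256*sqrt(2)*d^2 + 1536*sqrt(2)*d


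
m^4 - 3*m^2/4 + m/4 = m*(m - 1/2)^2*(m + 1)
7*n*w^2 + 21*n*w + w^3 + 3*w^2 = w*(7*n + w)*(w + 3)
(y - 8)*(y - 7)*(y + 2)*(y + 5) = y^4 - 8*y^3 - 39*y^2 + 242*y + 560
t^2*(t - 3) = t^3 - 3*t^2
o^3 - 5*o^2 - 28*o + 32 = (o - 8)*(o - 1)*(o + 4)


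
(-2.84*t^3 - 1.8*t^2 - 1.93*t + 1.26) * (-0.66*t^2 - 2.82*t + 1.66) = 1.8744*t^5 + 9.1968*t^4 + 1.6354*t^3 + 1.623*t^2 - 6.757*t + 2.0916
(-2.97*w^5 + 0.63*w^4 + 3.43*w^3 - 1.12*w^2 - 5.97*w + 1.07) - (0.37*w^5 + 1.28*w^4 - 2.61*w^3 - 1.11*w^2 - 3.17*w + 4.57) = -3.34*w^5 - 0.65*w^4 + 6.04*w^3 - 0.01*w^2 - 2.8*w - 3.5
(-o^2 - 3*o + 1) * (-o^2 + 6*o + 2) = o^4 - 3*o^3 - 21*o^2 + 2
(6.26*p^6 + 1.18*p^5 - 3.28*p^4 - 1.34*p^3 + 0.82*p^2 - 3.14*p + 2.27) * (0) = 0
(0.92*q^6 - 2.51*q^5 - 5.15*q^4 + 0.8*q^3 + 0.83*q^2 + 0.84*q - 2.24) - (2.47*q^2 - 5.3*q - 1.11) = 0.92*q^6 - 2.51*q^5 - 5.15*q^4 + 0.8*q^3 - 1.64*q^2 + 6.14*q - 1.13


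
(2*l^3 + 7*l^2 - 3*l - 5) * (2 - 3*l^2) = -6*l^5 - 21*l^4 + 13*l^3 + 29*l^2 - 6*l - 10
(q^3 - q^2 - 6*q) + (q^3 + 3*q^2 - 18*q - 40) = 2*q^3 + 2*q^2 - 24*q - 40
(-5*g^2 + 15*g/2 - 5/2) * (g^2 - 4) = -5*g^4 + 15*g^3/2 + 35*g^2/2 - 30*g + 10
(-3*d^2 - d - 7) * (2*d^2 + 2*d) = -6*d^4 - 8*d^3 - 16*d^2 - 14*d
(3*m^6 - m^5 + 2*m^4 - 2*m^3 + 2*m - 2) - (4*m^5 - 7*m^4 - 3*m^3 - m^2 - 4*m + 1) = 3*m^6 - 5*m^5 + 9*m^4 + m^3 + m^2 + 6*m - 3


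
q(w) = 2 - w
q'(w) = -1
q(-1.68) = 3.68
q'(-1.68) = -1.00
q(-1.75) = 3.75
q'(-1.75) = -1.00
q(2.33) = -0.33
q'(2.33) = -1.00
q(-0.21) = 2.21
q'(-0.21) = -1.00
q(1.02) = 0.98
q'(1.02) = -1.00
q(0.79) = 1.21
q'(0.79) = -1.00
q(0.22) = 1.78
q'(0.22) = -1.00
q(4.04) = -2.04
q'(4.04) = -1.00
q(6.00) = -4.00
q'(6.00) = -1.00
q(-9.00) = 11.00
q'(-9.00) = -1.00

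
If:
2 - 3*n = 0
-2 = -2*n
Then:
No Solution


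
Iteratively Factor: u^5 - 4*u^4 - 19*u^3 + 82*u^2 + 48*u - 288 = (u + 2)*(u^4 - 6*u^3 - 7*u^2 + 96*u - 144) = (u - 3)*(u + 2)*(u^3 - 3*u^2 - 16*u + 48) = (u - 3)*(u + 2)*(u + 4)*(u^2 - 7*u + 12) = (u - 4)*(u - 3)*(u + 2)*(u + 4)*(u - 3)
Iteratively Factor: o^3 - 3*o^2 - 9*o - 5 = (o - 5)*(o^2 + 2*o + 1) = (o - 5)*(o + 1)*(o + 1)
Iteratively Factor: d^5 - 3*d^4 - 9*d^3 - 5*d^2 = (d - 5)*(d^4 + 2*d^3 + d^2) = (d - 5)*(d + 1)*(d^3 + d^2) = (d - 5)*(d + 1)^2*(d^2) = d*(d - 5)*(d + 1)^2*(d)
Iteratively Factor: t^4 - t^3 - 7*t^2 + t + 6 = (t - 3)*(t^3 + 2*t^2 - t - 2) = (t - 3)*(t - 1)*(t^2 + 3*t + 2) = (t - 3)*(t - 1)*(t + 1)*(t + 2)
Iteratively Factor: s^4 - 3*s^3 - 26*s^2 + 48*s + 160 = (s - 5)*(s^3 + 2*s^2 - 16*s - 32) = (s - 5)*(s + 4)*(s^2 - 2*s - 8) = (s - 5)*(s + 2)*(s + 4)*(s - 4)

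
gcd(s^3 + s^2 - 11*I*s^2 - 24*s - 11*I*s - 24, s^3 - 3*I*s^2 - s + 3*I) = s^2 + s*(1 - 3*I) - 3*I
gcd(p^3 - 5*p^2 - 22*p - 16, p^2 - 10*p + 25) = 1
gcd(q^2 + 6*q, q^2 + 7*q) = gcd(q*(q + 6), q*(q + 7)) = q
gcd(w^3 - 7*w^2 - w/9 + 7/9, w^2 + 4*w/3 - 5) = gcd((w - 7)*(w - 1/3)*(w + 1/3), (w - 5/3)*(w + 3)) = 1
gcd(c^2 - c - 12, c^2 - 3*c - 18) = c + 3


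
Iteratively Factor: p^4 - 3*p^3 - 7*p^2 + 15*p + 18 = (p + 2)*(p^3 - 5*p^2 + 3*p + 9) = (p - 3)*(p + 2)*(p^2 - 2*p - 3) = (p - 3)^2*(p + 2)*(p + 1)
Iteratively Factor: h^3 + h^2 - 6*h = (h)*(h^2 + h - 6) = h*(h + 3)*(h - 2)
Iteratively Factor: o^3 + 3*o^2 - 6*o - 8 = (o + 1)*(o^2 + 2*o - 8) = (o - 2)*(o + 1)*(o + 4)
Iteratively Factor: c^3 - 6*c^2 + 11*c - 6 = (c - 1)*(c^2 - 5*c + 6) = (c - 3)*(c - 1)*(c - 2)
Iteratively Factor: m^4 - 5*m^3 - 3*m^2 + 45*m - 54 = (m - 2)*(m^3 - 3*m^2 - 9*m + 27) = (m - 3)*(m - 2)*(m^2 - 9) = (m - 3)*(m - 2)*(m + 3)*(m - 3)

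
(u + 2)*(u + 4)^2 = u^3 + 10*u^2 + 32*u + 32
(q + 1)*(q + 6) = q^2 + 7*q + 6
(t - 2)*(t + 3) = t^2 + t - 6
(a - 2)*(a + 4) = a^2 + 2*a - 8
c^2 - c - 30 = (c - 6)*(c + 5)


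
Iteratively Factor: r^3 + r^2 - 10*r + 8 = (r - 2)*(r^2 + 3*r - 4) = (r - 2)*(r + 4)*(r - 1)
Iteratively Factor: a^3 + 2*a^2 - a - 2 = (a + 1)*(a^2 + a - 2) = (a - 1)*(a + 1)*(a + 2)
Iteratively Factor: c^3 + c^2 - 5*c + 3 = (c + 3)*(c^2 - 2*c + 1) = (c - 1)*(c + 3)*(c - 1)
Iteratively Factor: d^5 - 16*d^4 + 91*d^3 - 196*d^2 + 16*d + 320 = (d - 4)*(d^4 - 12*d^3 + 43*d^2 - 24*d - 80) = (d - 4)*(d + 1)*(d^3 - 13*d^2 + 56*d - 80) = (d - 4)^2*(d + 1)*(d^2 - 9*d + 20) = (d - 4)^3*(d + 1)*(d - 5)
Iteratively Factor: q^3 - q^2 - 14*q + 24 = (q + 4)*(q^2 - 5*q + 6) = (q - 2)*(q + 4)*(q - 3)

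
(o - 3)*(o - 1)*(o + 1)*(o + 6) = o^4 + 3*o^3 - 19*o^2 - 3*o + 18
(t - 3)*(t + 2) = t^2 - t - 6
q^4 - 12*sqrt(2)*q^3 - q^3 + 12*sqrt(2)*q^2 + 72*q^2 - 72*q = q*(q - 1)*(q - 6*sqrt(2))^2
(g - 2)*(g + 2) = g^2 - 4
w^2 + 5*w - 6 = (w - 1)*(w + 6)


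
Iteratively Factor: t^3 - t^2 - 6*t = (t)*(t^2 - t - 6) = t*(t + 2)*(t - 3)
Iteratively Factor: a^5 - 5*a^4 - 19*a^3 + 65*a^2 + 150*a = (a - 5)*(a^4 - 19*a^2 - 30*a) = (a - 5)*(a + 2)*(a^3 - 2*a^2 - 15*a) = (a - 5)^2*(a + 2)*(a^2 + 3*a) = (a - 5)^2*(a + 2)*(a + 3)*(a)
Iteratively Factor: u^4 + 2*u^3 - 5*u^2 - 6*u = (u)*(u^3 + 2*u^2 - 5*u - 6) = u*(u + 1)*(u^2 + u - 6) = u*(u + 1)*(u + 3)*(u - 2)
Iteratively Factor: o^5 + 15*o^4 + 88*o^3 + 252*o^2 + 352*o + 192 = (o + 2)*(o^4 + 13*o^3 + 62*o^2 + 128*o + 96) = (o + 2)*(o + 3)*(o^3 + 10*o^2 + 32*o + 32) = (o + 2)*(o + 3)*(o + 4)*(o^2 + 6*o + 8) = (o + 2)^2*(o + 3)*(o + 4)*(o + 4)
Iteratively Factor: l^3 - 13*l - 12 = (l + 3)*(l^2 - 3*l - 4) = (l - 4)*(l + 3)*(l + 1)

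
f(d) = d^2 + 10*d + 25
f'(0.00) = 10.00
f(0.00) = 25.00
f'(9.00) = 28.00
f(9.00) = 196.00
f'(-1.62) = 6.76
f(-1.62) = 11.42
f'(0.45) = 10.90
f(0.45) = 29.70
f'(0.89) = 11.78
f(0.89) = 34.69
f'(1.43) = 12.86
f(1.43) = 41.34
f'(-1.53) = 6.94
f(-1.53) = 12.04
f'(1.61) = 13.22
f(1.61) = 43.69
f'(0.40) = 10.80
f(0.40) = 29.16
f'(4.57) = 19.14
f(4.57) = 91.58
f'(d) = 2*d + 10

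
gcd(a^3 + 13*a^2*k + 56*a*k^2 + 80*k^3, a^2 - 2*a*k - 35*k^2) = a + 5*k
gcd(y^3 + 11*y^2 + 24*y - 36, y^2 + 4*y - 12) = y + 6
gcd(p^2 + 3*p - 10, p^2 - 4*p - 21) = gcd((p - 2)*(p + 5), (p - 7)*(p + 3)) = 1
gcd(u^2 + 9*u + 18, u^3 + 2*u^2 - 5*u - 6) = u + 3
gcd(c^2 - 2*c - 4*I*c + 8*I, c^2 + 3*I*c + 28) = c - 4*I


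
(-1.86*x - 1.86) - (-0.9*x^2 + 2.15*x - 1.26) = 0.9*x^2 - 4.01*x - 0.6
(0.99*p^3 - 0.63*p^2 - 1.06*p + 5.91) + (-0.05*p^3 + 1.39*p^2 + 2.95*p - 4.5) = 0.94*p^3 + 0.76*p^2 + 1.89*p + 1.41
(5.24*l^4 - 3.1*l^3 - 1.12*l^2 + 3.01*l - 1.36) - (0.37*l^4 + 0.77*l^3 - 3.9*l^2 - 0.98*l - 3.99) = 4.87*l^4 - 3.87*l^3 + 2.78*l^2 + 3.99*l + 2.63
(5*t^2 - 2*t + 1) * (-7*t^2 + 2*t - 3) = -35*t^4 + 24*t^3 - 26*t^2 + 8*t - 3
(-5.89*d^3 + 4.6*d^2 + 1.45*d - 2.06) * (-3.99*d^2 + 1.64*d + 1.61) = 23.5011*d^5 - 28.0136*d^4 - 7.7244*d^3 + 18.0034*d^2 - 1.0439*d - 3.3166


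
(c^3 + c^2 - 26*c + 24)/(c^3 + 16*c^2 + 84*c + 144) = (c^2 - 5*c + 4)/(c^2 + 10*c + 24)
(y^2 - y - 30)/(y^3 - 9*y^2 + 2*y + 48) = (y^2 - y - 30)/(y^3 - 9*y^2 + 2*y + 48)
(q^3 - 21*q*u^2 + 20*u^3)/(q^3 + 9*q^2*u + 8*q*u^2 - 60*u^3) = (q^2 - 5*q*u + 4*u^2)/(q^2 + 4*q*u - 12*u^2)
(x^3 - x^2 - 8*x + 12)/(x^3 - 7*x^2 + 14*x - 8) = (x^2 + x - 6)/(x^2 - 5*x + 4)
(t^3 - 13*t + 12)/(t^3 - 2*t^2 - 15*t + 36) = (t - 1)/(t - 3)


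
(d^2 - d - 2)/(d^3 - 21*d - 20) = (d - 2)/(d^2 - d - 20)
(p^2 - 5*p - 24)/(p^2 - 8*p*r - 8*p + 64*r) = (p + 3)/(p - 8*r)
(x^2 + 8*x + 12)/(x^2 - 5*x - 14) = (x + 6)/(x - 7)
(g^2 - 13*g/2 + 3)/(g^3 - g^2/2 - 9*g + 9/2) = (g - 6)/(g^2 - 9)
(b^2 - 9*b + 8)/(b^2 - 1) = (b - 8)/(b + 1)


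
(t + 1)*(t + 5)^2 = t^3 + 11*t^2 + 35*t + 25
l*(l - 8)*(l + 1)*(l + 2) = l^4 - 5*l^3 - 22*l^2 - 16*l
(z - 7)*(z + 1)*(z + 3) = z^3 - 3*z^2 - 25*z - 21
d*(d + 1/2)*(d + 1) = d^3 + 3*d^2/2 + d/2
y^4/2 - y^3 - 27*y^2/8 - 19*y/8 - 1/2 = (y/2 + 1/4)*(y - 4)*(y + 1/2)*(y + 1)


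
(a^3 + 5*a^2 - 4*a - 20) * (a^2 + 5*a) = a^5 + 10*a^4 + 21*a^3 - 40*a^2 - 100*a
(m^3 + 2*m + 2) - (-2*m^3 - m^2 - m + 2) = 3*m^3 + m^2 + 3*m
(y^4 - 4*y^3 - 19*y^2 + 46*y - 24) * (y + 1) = y^5 - 3*y^4 - 23*y^3 + 27*y^2 + 22*y - 24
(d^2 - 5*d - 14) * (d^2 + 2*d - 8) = d^4 - 3*d^3 - 32*d^2 + 12*d + 112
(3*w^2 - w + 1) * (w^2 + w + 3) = 3*w^4 + 2*w^3 + 9*w^2 - 2*w + 3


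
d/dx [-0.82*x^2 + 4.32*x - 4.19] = 4.32 - 1.64*x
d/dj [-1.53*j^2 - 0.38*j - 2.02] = -3.06*j - 0.38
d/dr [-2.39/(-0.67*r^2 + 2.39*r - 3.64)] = (5.7121 - 3.2026*r)/(0.67*r^2 - 2.39*r + 3.64)^2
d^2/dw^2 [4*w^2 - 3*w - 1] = 8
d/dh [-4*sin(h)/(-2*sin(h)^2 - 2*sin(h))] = -2*cos(h)/(sin(h) + 1)^2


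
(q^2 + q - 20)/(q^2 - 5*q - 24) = (-q^2 - q + 20)/(-q^2 + 5*q + 24)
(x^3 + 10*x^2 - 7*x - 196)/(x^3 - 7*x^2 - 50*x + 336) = (x^2 + 3*x - 28)/(x^2 - 14*x + 48)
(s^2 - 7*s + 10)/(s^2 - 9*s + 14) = (s - 5)/(s - 7)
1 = 1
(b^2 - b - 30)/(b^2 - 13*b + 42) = (b + 5)/(b - 7)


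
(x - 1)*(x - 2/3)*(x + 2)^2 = x^4 + 7*x^3/3 - 2*x^2 - 4*x + 8/3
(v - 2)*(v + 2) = v^2 - 4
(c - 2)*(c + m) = c^2 + c*m - 2*c - 2*m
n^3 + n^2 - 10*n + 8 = (n - 2)*(n - 1)*(n + 4)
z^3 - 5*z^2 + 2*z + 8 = (z - 4)*(z - 2)*(z + 1)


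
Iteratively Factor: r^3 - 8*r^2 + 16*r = (r)*(r^2 - 8*r + 16) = r*(r - 4)*(r - 4)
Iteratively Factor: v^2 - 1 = (v + 1)*(v - 1)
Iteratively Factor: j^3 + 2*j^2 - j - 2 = (j - 1)*(j^2 + 3*j + 2) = (j - 1)*(j + 2)*(j + 1)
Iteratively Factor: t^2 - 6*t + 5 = (t - 1)*(t - 5)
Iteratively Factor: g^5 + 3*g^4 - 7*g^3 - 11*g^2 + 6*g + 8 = (g + 1)*(g^4 + 2*g^3 - 9*g^2 - 2*g + 8) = (g - 2)*(g + 1)*(g^3 + 4*g^2 - g - 4) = (g - 2)*(g - 1)*(g + 1)*(g^2 + 5*g + 4) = (g - 2)*(g - 1)*(g + 1)^2*(g + 4)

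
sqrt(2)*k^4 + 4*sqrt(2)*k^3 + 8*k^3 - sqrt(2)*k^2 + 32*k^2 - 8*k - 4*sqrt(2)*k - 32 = (k - 1)*(k + 4)*(k + 4*sqrt(2))*(sqrt(2)*k + sqrt(2))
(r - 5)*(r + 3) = r^2 - 2*r - 15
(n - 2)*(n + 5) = n^2 + 3*n - 10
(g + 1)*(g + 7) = g^2 + 8*g + 7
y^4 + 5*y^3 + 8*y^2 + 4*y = y*(y + 1)*(y + 2)^2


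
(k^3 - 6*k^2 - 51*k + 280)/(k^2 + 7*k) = k - 13 + 40/k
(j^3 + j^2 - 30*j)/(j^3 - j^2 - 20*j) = (j + 6)/(j + 4)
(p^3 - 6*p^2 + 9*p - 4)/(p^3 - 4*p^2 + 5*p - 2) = (p - 4)/(p - 2)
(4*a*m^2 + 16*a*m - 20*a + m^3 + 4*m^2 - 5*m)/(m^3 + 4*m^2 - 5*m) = (4*a + m)/m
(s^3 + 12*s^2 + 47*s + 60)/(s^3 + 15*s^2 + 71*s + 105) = (s + 4)/(s + 7)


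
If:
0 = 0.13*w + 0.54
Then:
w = -4.15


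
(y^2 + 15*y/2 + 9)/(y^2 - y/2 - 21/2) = (2*y^2 + 15*y + 18)/(2*y^2 - y - 21)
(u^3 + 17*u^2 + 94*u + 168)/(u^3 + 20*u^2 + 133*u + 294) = (u + 4)/(u + 7)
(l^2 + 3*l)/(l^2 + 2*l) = (l + 3)/(l + 2)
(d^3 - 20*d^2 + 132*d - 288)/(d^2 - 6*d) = d - 14 + 48/d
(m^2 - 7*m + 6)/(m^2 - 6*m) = (m - 1)/m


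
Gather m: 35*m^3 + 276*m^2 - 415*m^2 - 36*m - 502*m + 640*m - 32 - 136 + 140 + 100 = 35*m^3 - 139*m^2 + 102*m + 72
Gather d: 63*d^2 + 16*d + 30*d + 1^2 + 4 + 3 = 63*d^2 + 46*d + 8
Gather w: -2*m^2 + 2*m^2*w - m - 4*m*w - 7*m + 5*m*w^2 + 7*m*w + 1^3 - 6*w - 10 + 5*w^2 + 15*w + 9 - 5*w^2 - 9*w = -2*m^2 + 5*m*w^2 - 8*m + w*(2*m^2 + 3*m)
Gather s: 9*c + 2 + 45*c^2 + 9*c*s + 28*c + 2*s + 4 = 45*c^2 + 37*c + s*(9*c + 2) + 6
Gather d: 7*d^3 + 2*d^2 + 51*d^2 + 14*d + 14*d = 7*d^3 + 53*d^2 + 28*d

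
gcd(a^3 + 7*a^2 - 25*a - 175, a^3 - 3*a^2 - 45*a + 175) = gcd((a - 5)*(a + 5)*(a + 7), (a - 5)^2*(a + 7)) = a^2 + 2*a - 35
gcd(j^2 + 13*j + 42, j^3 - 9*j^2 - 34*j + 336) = j + 6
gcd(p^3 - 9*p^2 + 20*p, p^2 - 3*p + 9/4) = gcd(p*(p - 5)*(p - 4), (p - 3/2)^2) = 1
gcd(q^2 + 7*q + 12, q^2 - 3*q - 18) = q + 3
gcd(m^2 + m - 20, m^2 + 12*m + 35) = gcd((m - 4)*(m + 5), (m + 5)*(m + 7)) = m + 5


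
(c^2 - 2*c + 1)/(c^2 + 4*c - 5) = (c - 1)/(c + 5)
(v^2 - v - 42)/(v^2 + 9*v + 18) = (v - 7)/(v + 3)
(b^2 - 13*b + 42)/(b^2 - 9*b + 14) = (b - 6)/(b - 2)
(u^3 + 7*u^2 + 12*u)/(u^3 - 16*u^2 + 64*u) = (u^2 + 7*u + 12)/(u^2 - 16*u + 64)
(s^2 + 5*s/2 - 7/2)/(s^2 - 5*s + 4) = (s + 7/2)/(s - 4)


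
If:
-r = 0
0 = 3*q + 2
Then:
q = -2/3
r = 0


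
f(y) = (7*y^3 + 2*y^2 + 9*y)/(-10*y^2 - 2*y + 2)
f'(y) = (20*y + 2)*(7*y^3 + 2*y^2 + 9*y)/(-10*y^2 - 2*y + 2)^2 + (21*y^2 + 4*y + 9)/(-10*y^2 - 2*y + 2) = (-35*y^4 - 14*y^3 + 64*y^2 + 4*y + 9)/(2*(25*y^4 + 10*y^3 - 9*y^2 - 2*y + 1))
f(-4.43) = 3.29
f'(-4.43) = -0.64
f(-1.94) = 1.92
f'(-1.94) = -0.30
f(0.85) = -1.93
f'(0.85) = 1.33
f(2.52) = -2.22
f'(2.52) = -0.55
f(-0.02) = -0.09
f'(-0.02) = 4.32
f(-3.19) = 2.52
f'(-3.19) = -0.58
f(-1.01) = 2.31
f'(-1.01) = 2.53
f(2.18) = -2.04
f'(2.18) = -0.49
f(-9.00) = 6.36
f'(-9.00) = -0.69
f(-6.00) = 4.32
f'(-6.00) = -0.67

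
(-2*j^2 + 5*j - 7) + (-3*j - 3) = -2*j^2 + 2*j - 10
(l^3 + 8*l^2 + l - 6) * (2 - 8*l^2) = -8*l^5 - 64*l^4 - 6*l^3 + 64*l^2 + 2*l - 12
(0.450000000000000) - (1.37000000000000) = -0.920000000000000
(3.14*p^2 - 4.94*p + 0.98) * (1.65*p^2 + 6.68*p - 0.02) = 5.181*p^4 + 12.8242*p^3 - 31.445*p^2 + 6.6452*p - 0.0196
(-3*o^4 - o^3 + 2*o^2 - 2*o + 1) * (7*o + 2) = -21*o^5 - 13*o^4 + 12*o^3 - 10*o^2 + 3*o + 2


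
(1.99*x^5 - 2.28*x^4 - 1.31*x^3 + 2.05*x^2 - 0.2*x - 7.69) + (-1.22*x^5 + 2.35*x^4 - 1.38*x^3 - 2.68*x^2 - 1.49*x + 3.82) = 0.77*x^5 + 0.0700000000000003*x^4 - 2.69*x^3 - 0.63*x^2 - 1.69*x - 3.87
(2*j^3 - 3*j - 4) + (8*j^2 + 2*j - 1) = 2*j^3 + 8*j^2 - j - 5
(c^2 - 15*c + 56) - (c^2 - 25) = 81 - 15*c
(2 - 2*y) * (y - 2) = -2*y^2 + 6*y - 4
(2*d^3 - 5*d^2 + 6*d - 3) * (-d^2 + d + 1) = -2*d^5 + 7*d^4 - 9*d^3 + 4*d^2 + 3*d - 3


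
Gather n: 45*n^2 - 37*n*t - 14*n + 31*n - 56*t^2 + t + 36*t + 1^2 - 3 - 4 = 45*n^2 + n*(17 - 37*t) - 56*t^2 + 37*t - 6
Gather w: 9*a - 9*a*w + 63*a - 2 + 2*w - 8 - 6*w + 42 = 72*a + w*(-9*a - 4) + 32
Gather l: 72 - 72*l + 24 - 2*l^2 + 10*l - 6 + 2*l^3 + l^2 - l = 2*l^3 - l^2 - 63*l + 90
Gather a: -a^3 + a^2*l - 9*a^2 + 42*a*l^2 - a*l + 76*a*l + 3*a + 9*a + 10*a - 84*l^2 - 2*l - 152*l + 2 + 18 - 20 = -a^3 + a^2*(l - 9) + a*(42*l^2 + 75*l + 22) - 84*l^2 - 154*l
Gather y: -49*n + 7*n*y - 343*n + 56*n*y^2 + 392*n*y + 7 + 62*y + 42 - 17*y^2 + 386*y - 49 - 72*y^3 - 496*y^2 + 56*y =-392*n - 72*y^3 + y^2*(56*n - 513) + y*(399*n + 504)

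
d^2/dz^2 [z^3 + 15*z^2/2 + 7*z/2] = 6*z + 15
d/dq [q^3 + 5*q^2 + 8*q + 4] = 3*q^2 + 10*q + 8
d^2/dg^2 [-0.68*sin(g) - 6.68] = 0.68*sin(g)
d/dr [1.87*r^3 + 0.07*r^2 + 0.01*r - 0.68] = 5.61*r^2 + 0.14*r + 0.01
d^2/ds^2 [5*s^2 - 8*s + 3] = 10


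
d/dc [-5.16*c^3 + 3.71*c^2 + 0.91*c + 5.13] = -15.48*c^2 + 7.42*c + 0.91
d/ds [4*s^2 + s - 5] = 8*s + 1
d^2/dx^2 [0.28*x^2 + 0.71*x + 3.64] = 0.560000000000000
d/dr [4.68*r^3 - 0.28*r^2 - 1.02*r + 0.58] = 14.04*r^2 - 0.56*r - 1.02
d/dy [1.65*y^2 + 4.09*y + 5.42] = 3.3*y + 4.09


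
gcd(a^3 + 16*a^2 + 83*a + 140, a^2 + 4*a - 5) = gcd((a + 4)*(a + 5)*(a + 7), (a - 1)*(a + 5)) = a + 5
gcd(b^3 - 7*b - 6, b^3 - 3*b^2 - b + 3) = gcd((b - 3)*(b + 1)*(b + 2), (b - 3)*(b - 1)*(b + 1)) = b^2 - 2*b - 3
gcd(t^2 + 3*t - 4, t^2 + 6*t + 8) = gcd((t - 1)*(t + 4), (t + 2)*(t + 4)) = t + 4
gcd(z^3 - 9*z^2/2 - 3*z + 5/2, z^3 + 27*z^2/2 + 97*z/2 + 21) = 1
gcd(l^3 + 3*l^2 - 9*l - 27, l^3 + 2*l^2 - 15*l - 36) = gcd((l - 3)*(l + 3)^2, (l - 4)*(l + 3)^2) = l^2 + 6*l + 9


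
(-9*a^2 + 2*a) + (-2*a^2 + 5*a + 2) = -11*a^2 + 7*a + 2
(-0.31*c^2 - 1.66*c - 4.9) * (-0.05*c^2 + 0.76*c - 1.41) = 0.0155*c^4 - 0.1526*c^3 - 0.5795*c^2 - 1.3834*c + 6.909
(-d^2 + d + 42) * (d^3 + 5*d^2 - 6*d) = -d^5 - 4*d^4 + 53*d^3 + 204*d^2 - 252*d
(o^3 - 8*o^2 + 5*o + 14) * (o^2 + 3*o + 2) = o^5 - 5*o^4 - 17*o^3 + 13*o^2 + 52*o + 28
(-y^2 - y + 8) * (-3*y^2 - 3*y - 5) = 3*y^4 + 6*y^3 - 16*y^2 - 19*y - 40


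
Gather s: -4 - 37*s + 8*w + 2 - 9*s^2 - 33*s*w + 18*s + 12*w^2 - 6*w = -9*s^2 + s*(-33*w - 19) + 12*w^2 + 2*w - 2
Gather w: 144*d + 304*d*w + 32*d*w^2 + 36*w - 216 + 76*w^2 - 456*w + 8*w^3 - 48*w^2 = 144*d + 8*w^3 + w^2*(32*d + 28) + w*(304*d - 420) - 216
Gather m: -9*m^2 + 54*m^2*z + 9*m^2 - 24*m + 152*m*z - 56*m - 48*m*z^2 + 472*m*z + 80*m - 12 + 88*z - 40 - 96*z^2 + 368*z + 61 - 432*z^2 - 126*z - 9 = 54*m^2*z + m*(-48*z^2 + 624*z) - 528*z^2 + 330*z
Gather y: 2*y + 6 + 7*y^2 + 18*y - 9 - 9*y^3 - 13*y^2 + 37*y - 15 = -9*y^3 - 6*y^2 + 57*y - 18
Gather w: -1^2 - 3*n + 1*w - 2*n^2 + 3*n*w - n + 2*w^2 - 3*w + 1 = -2*n^2 - 4*n + 2*w^2 + w*(3*n - 2)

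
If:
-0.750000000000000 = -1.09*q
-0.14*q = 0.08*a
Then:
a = -1.20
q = 0.69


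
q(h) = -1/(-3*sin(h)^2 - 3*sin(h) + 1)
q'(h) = -(6*sin(h)*cos(h) + 3*cos(h))/(-3*sin(h)^2 - 3*sin(h) + 1)^2 = -3*(2*sin(h) + 1)*cos(h)/(3*sin(h)^2 + 3*sin(h) - 1)^2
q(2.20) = 0.30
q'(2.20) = 0.40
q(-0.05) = -0.88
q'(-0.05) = -2.07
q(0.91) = 0.31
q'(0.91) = -0.45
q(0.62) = 0.57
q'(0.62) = -1.71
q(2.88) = -42.57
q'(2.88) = 7968.48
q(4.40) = -0.88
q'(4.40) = -0.64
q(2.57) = 0.67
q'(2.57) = 2.33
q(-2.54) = -0.58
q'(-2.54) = -0.11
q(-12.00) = 0.68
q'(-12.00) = -2.42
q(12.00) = -0.57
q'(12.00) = 0.06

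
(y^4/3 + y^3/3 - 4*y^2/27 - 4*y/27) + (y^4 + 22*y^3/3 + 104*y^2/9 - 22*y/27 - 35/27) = 4*y^4/3 + 23*y^3/3 + 308*y^2/27 - 26*y/27 - 35/27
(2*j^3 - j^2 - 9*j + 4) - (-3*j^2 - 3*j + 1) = 2*j^3 + 2*j^2 - 6*j + 3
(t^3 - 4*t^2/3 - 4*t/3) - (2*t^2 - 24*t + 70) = t^3 - 10*t^2/3 + 68*t/3 - 70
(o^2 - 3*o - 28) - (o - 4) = o^2 - 4*o - 24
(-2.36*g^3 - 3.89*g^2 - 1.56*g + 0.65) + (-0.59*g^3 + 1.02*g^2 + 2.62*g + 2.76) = -2.95*g^3 - 2.87*g^2 + 1.06*g + 3.41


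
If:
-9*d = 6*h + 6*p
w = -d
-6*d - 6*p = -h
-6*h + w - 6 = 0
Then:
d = 42/11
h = -18/11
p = -45/11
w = -42/11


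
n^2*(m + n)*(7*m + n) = 7*m^2*n^2 + 8*m*n^3 + n^4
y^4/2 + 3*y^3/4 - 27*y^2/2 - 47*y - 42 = (y/2 + 1)*(y - 6)*(y + 2)*(y + 7/2)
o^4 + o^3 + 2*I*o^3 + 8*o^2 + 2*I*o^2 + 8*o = o*(o + 1)*(o - 2*I)*(o + 4*I)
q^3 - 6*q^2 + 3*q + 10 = (q - 5)*(q - 2)*(q + 1)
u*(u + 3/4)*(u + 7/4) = u^3 + 5*u^2/2 + 21*u/16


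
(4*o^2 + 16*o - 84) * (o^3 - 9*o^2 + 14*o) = 4*o^5 - 20*o^4 - 172*o^3 + 980*o^2 - 1176*o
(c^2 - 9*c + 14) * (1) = c^2 - 9*c + 14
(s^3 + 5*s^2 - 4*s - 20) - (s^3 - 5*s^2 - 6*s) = 10*s^2 + 2*s - 20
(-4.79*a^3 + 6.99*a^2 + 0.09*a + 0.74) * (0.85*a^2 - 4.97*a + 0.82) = -4.0715*a^5 + 29.7478*a^4 - 38.5916*a^3 + 5.9135*a^2 - 3.604*a + 0.6068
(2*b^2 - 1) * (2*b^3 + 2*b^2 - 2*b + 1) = 4*b^5 + 4*b^4 - 6*b^3 + 2*b - 1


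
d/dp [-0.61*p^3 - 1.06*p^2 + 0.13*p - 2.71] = -1.83*p^2 - 2.12*p + 0.13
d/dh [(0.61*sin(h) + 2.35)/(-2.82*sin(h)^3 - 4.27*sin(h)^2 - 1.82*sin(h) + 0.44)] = (3.4404*sin(h)^3 + 22.4857*sin(h)^2 + 20.069*sin(h) + 4.5454)*cos(h)/(7.9524*sin(h)^6 + 24.0828*sin(h)^5 + 28.4977*sin(h)^4 + 13.0612*sin(h)^3 - 0.445199999999999*sin(h)^2 - 1.6016*sin(h) + 0.1936)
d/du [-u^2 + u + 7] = 1 - 2*u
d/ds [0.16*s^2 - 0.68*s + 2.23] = 0.32*s - 0.68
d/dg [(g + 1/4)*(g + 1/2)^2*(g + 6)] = 4*g^3 + 87*g^2/4 + 16*g + 49/16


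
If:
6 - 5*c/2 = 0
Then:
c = 12/5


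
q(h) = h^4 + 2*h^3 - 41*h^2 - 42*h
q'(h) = 4*h^3 + 6*h^2 - 82*h - 42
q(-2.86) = -195.13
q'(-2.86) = 148.02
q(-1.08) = -3.62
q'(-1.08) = 48.52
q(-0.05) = 2.00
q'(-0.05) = -37.89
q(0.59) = -38.52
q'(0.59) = -87.47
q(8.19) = 2503.81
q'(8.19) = 1886.29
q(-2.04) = -84.61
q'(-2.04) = 116.29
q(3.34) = -398.69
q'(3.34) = -99.91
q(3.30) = -394.62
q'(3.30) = -103.51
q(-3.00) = -216.00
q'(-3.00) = 150.00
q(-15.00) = 35280.00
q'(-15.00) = -10962.00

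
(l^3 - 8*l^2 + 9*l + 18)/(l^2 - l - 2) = (l^2 - 9*l + 18)/(l - 2)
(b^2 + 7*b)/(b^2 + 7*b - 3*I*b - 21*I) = b/(b - 3*I)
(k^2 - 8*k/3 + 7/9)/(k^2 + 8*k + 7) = (9*k^2 - 24*k + 7)/(9*(k^2 + 8*k + 7))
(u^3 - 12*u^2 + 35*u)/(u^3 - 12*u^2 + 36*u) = (u^2 - 12*u + 35)/(u^2 - 12*u + 36)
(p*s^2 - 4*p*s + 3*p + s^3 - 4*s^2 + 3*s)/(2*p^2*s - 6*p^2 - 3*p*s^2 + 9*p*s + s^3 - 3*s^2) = (p*s - p + s^2 - s)/(2*p^2 - 3*p*s + s^2)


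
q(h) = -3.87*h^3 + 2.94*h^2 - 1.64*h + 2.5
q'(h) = -11.61*h^2 + 5.88*h - 1.64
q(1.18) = -1.70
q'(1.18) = -10.87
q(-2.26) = 65.89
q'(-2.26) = -74.23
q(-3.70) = 244.84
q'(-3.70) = -182.34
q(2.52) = -44.89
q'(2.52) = -60.55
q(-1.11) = 13.24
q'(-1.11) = -22.47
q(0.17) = 2.29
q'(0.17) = -0.98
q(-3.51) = 211.83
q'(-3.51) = -165.32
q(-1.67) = 31.46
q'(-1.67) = -43.84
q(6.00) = -737.42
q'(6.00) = -384.32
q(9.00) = -2595.35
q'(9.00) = -889.13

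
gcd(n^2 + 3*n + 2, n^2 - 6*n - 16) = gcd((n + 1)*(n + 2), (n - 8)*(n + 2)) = n + 2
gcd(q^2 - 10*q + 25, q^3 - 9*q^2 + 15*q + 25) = q^2 - 10*q + 25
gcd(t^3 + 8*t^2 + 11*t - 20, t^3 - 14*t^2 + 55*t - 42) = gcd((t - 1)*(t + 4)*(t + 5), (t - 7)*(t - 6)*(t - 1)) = t - 1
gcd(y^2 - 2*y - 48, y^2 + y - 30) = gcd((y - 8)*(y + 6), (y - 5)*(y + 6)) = y + 6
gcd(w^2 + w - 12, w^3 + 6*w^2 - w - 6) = 1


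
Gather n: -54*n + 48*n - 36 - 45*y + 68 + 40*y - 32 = -6*n - 5*y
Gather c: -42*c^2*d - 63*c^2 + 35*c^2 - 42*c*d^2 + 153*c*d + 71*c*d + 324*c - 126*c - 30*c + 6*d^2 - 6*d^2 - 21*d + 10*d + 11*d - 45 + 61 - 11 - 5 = c^2*(-42*d - 28) + c*(-42*d^2 + 224*d + 168)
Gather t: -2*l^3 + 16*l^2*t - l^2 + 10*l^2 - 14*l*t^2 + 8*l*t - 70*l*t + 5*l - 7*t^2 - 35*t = -2*l^3 + 9*l^2 + 5*l + t^2*(-14*l - 7) + t*(16*l^2 - 62*l - 35)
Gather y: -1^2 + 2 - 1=0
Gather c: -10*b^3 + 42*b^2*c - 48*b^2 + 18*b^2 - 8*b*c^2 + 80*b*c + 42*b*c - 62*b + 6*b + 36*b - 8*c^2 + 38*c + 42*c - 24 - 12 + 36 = -10*b^3 - 30*b^2 - 20*b + c^2*(-8*b - 8) + c*(42*b^2 + 122*b + 80)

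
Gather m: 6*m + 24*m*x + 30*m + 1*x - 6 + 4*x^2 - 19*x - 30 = m*(24*x + 36) + 4*x^2 - 18*x - 36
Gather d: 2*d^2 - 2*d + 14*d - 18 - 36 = 2*d^2 + 12*d - 54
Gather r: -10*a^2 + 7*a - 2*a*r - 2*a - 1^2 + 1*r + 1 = -10*a^2 + 5*a + r*(1 - 2*a)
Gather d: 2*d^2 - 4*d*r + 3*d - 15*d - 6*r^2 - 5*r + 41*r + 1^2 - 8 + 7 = 2*d^2 + d*(-4*r - 12) - 6*r^2 + 36*r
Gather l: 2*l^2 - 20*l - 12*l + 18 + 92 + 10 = 2*l^2 - 32*l + 120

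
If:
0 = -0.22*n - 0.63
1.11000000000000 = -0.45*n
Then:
No Solution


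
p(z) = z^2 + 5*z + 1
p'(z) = 2*z + 5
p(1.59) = 11.48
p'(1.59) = 8.18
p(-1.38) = -4.00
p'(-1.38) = 2.24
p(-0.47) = -1.13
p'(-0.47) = 4.06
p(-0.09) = 0.56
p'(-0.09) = 4.82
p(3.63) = 32.33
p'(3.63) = 12.26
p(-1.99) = -4.99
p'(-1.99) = 1.02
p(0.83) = 5.84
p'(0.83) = 6.66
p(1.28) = 9.04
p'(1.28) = 7.56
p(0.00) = 1.00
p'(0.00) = 5.00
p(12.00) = 205.00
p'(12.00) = 29.00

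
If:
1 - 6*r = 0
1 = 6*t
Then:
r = 1/6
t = 1/6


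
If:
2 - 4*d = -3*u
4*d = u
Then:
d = -1/4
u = -1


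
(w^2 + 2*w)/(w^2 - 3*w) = (w + 2)/(w - 3)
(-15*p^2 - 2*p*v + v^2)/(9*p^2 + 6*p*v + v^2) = (-5*p + v)/(3*p + v)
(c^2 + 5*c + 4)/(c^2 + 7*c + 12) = (c + 1)/(c + 3)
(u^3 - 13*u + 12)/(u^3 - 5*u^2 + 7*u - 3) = (u + 4)/(u - 1)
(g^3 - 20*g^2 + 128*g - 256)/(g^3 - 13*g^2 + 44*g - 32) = (g - 8)/(g - 1)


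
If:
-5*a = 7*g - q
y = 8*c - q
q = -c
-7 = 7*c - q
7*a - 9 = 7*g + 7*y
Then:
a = -181/48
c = -7/8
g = 947/336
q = 7/8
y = -63/8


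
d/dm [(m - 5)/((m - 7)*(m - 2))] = (-m^2 + 10*m - 31)/(m^4 - 18*m^3 + 109*m^2 - 252*m + 196)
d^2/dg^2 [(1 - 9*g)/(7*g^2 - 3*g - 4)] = 2*((9*g - 1)*(14*g - 3)^2 + (189*g - 34)*(-7*g^2 + 3*g + 4))/(-7*g^2 + 3*g + 4)^3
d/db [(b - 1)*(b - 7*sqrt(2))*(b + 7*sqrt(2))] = 3*b^2 - 2*b - 98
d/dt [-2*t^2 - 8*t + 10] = -4*t - 8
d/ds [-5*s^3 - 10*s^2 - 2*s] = -15*s^2 - 20*s - 2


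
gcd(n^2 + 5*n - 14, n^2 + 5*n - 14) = n^2 + 5*n - 14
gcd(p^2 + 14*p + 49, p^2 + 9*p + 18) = 1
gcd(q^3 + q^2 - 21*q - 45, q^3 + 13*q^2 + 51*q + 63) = q^2 + 6*q + 9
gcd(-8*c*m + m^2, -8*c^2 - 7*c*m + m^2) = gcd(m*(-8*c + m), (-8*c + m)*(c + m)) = 8*c - m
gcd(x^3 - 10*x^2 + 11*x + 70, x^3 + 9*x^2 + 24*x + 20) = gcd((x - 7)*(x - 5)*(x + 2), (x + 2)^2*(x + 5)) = x + 2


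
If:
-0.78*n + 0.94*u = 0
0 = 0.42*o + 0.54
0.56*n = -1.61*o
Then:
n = 3.70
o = -1.29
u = 3.07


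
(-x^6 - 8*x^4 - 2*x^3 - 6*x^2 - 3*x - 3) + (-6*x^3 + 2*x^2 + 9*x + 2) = -x^6 - 8*x^4 - 8*x^3 - 4*x^2 + 6*x - 1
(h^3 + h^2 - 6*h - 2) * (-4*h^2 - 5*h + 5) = -4*h^5 - 9*h^4 + 24*h^3 + 43*h^2 - 20*h - 10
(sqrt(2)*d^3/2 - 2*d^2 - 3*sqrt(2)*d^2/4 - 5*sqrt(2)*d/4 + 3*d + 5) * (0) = 0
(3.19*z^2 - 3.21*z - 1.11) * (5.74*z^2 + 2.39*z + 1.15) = 18.3106*z^4 - 10.8013*z^3 - 10.3748*z^2 - 6.3444*z - 1.2765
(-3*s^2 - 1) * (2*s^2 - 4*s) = -6*s^4 + 12*s^3 - 2*s^2 + 4*s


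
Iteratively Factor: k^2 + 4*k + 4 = (k + 2)*(k + 2)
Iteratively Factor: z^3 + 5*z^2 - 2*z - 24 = (z - 2)*(z^2 + 7*z + 12) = (z - 2)*(z + 4)*(z + 3)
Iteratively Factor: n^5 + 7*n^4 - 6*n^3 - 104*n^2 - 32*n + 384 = (n + 4)*(n^4 + 3*n^3 - 18*n^2 - 32*n + 96) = (n - 3)*(n + 4)*(n^3 + 6*n^2 - 32) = (n - 3)*(n + 4)^2*(n^2 + 2*n - 8) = (n - 3)*(n - 2)*(n + 4)^2*(n + 4)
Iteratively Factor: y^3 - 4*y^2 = (y)*(y^2 - 4*y) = y^2*(y - 4)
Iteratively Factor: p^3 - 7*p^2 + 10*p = (p - 5)*(p^2 - 2*p) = (p - 5)*(p - 2)*(p)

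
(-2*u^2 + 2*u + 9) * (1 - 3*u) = 6*u^3 - 8*u^2 - 25*u + 9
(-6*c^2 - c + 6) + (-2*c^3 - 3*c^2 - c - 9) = -2*c^3 - 9*c^2 - 2*c - 3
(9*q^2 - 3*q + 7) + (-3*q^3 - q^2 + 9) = -3*q^3 + 8*q^2 - 3*q + 16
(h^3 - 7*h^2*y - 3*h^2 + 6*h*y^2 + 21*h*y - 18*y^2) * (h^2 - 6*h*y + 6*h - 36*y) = h^5 - 13*h^4*y + 3*h^4 + 48*h^3*y^2 - 39*h^3*y - 18*h^3 - 36*h^2*y^3 + 144*h^2*y^2 + 234*h^2*y - 108*h*y^3 - 864*h*y^2 + 648*y^3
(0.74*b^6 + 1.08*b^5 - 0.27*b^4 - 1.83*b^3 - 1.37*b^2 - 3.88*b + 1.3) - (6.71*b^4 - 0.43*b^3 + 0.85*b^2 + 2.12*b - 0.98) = 0.74*b^6 + 1.08*b^5 - 6.98*b^4 - 1.4*b^3 - 2.22*b^2 - 6.0*b + 2.28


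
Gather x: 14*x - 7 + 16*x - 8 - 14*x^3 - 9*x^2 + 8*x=-14*x^3 - 9*x^2 + 38*x - 15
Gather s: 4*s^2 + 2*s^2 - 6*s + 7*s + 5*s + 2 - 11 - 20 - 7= 6*s^2 + 6*s - 36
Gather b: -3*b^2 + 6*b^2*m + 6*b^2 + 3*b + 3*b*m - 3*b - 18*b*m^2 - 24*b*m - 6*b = b^2*(6*m + 3) + b*(-18*m^2 - 21*m - 6)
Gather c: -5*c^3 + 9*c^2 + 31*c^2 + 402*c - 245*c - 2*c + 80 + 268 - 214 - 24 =-5*c^3 + 40*c^2 + 155*c + 110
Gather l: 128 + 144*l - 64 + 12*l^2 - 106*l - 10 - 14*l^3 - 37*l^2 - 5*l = -14*l^3 - 25*l^2 + 33*l + 54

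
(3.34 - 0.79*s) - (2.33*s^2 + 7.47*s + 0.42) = -2.33*s^2 - 8.26*s + 2.92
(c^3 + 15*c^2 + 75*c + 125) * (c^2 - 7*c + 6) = c^5 + 8*c^4 - 24*c^3 - 310*c^2 - 425*c + 750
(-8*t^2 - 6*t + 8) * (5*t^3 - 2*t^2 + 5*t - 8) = -40*t^5 - 14*t^4 + 12*t^3 + 18*t^2 + 88*t - 64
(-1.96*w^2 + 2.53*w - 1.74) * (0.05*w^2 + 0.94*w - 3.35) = -0.098*w^4 - 1.7159*w^3 + 8.8572*w^2 - 10.1111*w + 5.829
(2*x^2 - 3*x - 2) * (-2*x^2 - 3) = -4*x^4 + 6*x^3 - 2*x^2 + 9*x + 6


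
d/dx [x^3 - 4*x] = 3*x^2 - 4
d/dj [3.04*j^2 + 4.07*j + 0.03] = 6.08*j + 4.07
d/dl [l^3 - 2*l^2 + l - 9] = 3*l^2 - 4*l + 1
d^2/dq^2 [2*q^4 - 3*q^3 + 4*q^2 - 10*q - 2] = 24*q^2 - 18*q + 8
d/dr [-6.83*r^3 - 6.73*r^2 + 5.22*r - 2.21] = -20.49*r^2 - 13.46*r + 5.22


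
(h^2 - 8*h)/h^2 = (h - 8)/h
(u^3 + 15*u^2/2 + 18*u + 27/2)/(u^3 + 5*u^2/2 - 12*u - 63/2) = (2*u + 3)/(2*u - 7)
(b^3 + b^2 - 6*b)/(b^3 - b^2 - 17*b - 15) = b*(b - 2)/(b^2 - 4*b - 5)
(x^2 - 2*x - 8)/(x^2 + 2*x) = (x - 4)/x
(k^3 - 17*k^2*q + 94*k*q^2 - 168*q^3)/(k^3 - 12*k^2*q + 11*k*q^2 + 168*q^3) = (-k^2 + 10*k*q - 24*q^2)/(-k^2 + 5*k*q + 24*q^2)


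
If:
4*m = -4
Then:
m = -1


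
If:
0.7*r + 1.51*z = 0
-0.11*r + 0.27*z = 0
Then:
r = 0.00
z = 0.00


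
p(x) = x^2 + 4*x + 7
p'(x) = 2*x + 4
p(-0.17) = 6.35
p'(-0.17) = 3.66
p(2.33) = 21.75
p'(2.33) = 8.66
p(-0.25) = 6.06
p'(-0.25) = 3.50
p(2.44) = 22.71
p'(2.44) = 8.88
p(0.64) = 9.97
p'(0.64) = 5.28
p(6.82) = 80.79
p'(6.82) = 17.64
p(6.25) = 71.06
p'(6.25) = 16.50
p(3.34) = 31.52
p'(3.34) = 10.68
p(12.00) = 199.00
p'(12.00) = 28.00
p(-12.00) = 103.00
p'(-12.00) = -20.00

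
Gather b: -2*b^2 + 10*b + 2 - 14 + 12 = -2*b^2 + 10*b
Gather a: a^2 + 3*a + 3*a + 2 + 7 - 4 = a^2 + 6*a + 5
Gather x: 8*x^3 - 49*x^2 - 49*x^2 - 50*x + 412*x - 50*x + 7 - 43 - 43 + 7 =8*x^3 - 98*x^2 + 312*x - 72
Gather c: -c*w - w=-c*w - w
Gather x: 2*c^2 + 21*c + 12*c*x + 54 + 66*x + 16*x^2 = 2*c^2 + 21*c + 16*x^2 + x*(12*c + 66) + 54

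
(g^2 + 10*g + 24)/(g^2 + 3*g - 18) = (g + 4)/(g - 3)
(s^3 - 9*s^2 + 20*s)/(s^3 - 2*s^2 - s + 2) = s*(s^2 - 9*s + 20)/(s^3 - 2*s^2 - s + 2)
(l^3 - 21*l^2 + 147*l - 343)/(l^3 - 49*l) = (l^2 - 14*l + 49)/(l*(l + 7))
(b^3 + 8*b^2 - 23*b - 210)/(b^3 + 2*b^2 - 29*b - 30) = (b + 7)/(b + 1)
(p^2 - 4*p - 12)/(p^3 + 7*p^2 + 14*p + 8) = (p - 6)/(p^2 + 5*p + 4)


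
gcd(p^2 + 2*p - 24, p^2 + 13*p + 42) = p + 6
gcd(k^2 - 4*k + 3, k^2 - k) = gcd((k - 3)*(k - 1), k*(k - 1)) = k - 1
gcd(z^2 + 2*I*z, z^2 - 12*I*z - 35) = 1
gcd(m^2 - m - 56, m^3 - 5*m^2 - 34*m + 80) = m - 8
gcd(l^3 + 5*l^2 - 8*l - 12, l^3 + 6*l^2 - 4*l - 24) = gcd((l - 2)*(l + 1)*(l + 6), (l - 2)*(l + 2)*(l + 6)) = l^2 + 4*l - 12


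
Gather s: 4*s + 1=4*s + 1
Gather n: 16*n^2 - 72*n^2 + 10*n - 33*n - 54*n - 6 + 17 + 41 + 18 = -56*n^2 - 77*n + 70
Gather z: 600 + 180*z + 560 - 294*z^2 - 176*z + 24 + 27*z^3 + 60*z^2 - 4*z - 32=27*z^3 - 234*z^2 + 1152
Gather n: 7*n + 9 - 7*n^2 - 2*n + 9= -7*n^2 + 5*n + 18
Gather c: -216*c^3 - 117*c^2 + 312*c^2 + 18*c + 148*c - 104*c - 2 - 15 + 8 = -216*c^3 + 195*c^2 + 62*c - 9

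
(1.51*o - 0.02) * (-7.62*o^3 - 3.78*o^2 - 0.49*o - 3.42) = -11.5062*o^4 - 5.5554*o^3 - 0.6643*o^2 - 5.1544*o + 0.0684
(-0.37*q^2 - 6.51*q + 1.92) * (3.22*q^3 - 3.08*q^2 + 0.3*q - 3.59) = -1.1914*q^5 - 19.8226*q^4 + 26.1222*q^3 - 6.5383*q^2 + 23.9469*q - 6.8928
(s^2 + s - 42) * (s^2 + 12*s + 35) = s^4 + 13*s^3 + 5*s^2 - 469*s - 1470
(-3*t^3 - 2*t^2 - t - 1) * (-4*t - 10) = 12*t^4 + 38*t^3 + 24*t^2 + 14*t + 10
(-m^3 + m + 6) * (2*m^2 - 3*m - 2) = -2*m^5 + 3*m^4 + 4*m^3 + 9*m^2 - 20*m - 12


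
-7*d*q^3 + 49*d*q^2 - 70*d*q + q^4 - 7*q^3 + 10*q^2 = q*(-7*d + q)*(q - 5)*(q - 2)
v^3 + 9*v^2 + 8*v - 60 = (v - 2)*(v + 5)*(v + 6)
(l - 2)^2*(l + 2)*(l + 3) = l^4 + l^3 - 10*l^2 - 4*l + 24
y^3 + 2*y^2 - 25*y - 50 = (y - 5)*(y + 2)*(y + 5)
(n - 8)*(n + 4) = n^2 - 4*n - 32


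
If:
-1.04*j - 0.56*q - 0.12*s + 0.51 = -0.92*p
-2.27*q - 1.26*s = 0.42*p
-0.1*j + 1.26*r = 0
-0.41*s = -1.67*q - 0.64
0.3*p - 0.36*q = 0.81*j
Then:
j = -0.22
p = -0.84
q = -0.22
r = -0.02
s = 0.67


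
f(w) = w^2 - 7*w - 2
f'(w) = 2*w - 7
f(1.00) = -8.00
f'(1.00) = -5.00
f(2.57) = -13.39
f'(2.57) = -1.86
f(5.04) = -11.88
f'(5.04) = 3.08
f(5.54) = -10.09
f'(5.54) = 4.08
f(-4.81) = 54.81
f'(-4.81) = -16.62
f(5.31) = -10.97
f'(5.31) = 3.62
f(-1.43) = 10.05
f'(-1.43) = -9.86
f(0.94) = -7.70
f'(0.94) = -5.12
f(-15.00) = 328.00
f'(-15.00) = -37.00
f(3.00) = -14.00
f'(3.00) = -1.00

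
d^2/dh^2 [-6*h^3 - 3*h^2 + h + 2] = -36*h - 6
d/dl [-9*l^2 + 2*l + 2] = 2 - 18*l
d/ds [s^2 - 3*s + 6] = 2*s - 3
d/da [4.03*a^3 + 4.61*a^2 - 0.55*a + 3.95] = 12.09*a^2 + 9.22*a - 0.55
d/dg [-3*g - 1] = -3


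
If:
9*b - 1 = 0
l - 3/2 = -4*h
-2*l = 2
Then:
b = 1/9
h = 5/8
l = -1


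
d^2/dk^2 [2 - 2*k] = 0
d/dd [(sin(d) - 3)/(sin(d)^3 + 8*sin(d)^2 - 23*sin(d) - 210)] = (-2*sin(d)^3 + sin(d)^2 + 48*sin(d) - 279)*cos(d)/(sin(d)^3 + 8*sin(d)^2 - 23*sin(d) - 210)^2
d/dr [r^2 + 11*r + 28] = 2*r + 11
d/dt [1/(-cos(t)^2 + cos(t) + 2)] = (1 - 2*cos(t))*sin(t)/(sin(t)^2 + cos(t) + 1)^2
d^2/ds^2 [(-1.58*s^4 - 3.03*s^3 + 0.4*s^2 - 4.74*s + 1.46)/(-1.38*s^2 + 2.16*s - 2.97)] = (6.017904*s^6 - 28.257984*s^5 + 83.084616*s^4 - 143.071164*s^3 + 43.770024*s^2 + 69.911586*s + 52.103736)/(2.628072*s^6 - 12.340512*s^5 + 36.283788*s^4 - 63.195552*s^3 + 78.089022*s^2 - 57.159432*s + 26.198073)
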